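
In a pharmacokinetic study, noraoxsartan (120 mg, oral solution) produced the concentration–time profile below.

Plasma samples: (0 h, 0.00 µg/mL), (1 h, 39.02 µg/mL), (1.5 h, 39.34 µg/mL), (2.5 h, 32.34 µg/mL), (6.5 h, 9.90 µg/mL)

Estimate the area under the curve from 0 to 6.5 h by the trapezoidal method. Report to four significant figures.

AUC = 159.4 µg/mL·h

Trapezoidal AUC_0→6.5:
  [0→1]: (0.00+39.02)/2 × 1 = 19.51
  [1→1.5]: (39.02+39.34)/2 × 0.5 = 19.59
  [1.5→2.5]: (39.34+32.34)/2 × 1 = 35.84
  [2.5→6.5]: (32.34+9.90)/2 × 4 = 84.48
  Sum = 159.42 µg/mL·h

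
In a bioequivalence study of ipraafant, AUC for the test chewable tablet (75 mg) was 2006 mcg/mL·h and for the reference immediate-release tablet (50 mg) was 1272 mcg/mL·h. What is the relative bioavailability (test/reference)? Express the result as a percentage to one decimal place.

F_rel = (AUC_test/D_test) / (AUC_ref/D_ref)
      = (2006/75) / (1272/50)
      = 26.7467 / 25.44 = 1.0514 = 105.14%

F_rel = 105.1%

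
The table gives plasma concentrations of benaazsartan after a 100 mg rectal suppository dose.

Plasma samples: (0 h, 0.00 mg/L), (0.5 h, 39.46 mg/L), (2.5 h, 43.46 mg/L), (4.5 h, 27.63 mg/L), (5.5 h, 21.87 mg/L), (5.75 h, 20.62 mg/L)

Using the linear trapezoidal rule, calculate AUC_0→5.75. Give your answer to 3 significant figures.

Trapezoidal AUC_0→5.75:
  [0→0.5]: (0.00+39.46)/2 × 0.5 = 9.865
  [0.5→2.5]: (39.46+43.46)/2 × 2 = 82.92
  [2.5→4.5]: (43.46+27.63)/2 × 2 = 71.09
  [4.5→5.5]: (27.63+21.87)/2 × 1 = 24.75
  [5.5→5.75]: (21.87+20.62)/2 × 0.25 = 5.31125
  Sum = 193.93625 mg/L·h

AUC = 194 mg/L·h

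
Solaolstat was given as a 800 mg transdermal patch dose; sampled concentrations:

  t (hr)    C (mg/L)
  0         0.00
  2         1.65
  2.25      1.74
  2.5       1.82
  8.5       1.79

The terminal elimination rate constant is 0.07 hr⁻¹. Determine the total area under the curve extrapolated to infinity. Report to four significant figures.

AUC = 38.92 mg/L·hr

Trapezoidal AUC_0→8.5:
  [0→2]: (0.00+1.65)/2 × 2 = 1.65
  [2→2.25]: (1.65+1.74)/2 × 0.25 = 0.42375
  [2.25→2.5]: (1.74+1.82)/2 × 0.25 = 0.445
  [2.5→8.5]: (1.82+1.79)/2 × 6 = 10.83
  Sum = 13.34875 mg/L·hr
Extrapolated tail: C_last / k_e = 1.79 / 0.07 = 25.571
AUC_0→∞ = 13.34875 + 25.571 = 38.91975 mg/L·hr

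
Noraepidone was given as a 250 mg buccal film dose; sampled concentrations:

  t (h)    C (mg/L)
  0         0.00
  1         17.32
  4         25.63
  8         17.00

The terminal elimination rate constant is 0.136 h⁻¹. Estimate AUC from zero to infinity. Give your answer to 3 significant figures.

AUC = 283 mg/L·h

Trapezoidal AUC_0→8:
  [0→1]: (0.00+17.32)/2 × 1 = 8.66
  [1→4]: (17.32+25.63)/2 × 3 = 64.425
  [4→8]: (25.63+17.00)/2 × 4 = 85.26
  Sum = 158.345 mg/L·h
Extrapolated tail: C_last / k_e = 17.00 / 0.136 = 125.000
AUC_0→∞ = 158.345 + 125.000 = 283.345 mg/L·h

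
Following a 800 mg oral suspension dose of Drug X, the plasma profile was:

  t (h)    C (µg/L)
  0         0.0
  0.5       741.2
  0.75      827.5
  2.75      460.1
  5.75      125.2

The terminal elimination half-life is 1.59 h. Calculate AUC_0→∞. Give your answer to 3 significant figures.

Trapezoidal AUC_0→5.75:
  [0→0.5]: (0.0+741.2)/2 × 0.5 = 185.3
  [0.5→0.75]: (741.2+827.5)/2 × 0.25 = 196.0875
  [0.75→2.75]: (827.5+460.1)/2 × 2 = 1287.6
  [2.75→5.75]: (460.1+125.2)/2 × 3 = 877.95
  Sum = 2546.9375 µg/L·h
k_e = ln2 / t½ = 0.693147 / 1.59 = 0.4359 h^-1
Extrapolated tail: C_last / k_e = 125.2 / 0.4359 = 287.222
AUC_0→∞ = 2546.9375 + 287.222 = 2834.1595 µg/L·h

AUC = 2830 µg/L·h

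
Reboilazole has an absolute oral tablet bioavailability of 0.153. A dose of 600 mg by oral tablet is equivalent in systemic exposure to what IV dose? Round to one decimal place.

Systemic exposure from an extravascular dose = F × D_ev, so the equivalent IV dose is F × D_ev.
D_iv = F × D_ev = 0.153 × 600 = 91.8 mg

D_iv = 91.8 mg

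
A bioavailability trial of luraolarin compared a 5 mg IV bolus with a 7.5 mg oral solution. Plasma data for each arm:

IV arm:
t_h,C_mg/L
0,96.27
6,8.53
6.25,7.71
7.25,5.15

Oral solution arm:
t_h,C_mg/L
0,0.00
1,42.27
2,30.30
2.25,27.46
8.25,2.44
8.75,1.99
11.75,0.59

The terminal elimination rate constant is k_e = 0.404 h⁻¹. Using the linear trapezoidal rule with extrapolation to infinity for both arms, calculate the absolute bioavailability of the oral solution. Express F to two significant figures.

F = 0.32

Trapezoidal AUC_0→7.25 (IV):
  [0→6]: (96.27+8.53)/2 × 6 = 314.4
  [6→6.25]: (8.53+7.71)/2 × 0.25 = 2.03
  [6.25→7.25]: (7.71+5.15)/2 × 1 = 6.43
  Sum = 322.86 mg/L·h
IV tail: 5.15/0.404 = 12.748; AUC_iv,0→∞ = 322.86 + 12.748 = 335.608 mg/L·h
Trapezoidal AUC_0→11.75 (oral solution):
  [0→1]: (0.00+42.27)/2 × 1 = 21.135
  [1→2]: (42.27+30.30)/2 × 1 = 36.285
  [2→2.25]: (30.30+27.46)/2 × 0.25 = 7.22
  [2.25→8.25]: (27.46+2.44)/2 × 6 = 89.7
  [8.25→8.75]: (2.44+1.99)/2 × 0.5 = 1.1075
  [8.75→11.75]: (1.99+0.59)/2 × 3 = 3.87
  Sum = 159.3175 mg/L·h
oral solution tail: 0.59/0.404 = 1.460; AUC_ev,0→∞ = 159.3175 + 1.460 = 160.7775 mg/L·h
F = (AUC_ev/D_ev)/(AUC_iv/D_iv) = (160.7775/7.5)/(335.608/5) = 21.437/67.1216 = 0.3194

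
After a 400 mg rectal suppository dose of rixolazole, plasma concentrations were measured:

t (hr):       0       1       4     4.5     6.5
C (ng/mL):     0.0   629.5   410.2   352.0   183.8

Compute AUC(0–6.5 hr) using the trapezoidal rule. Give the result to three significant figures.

AUC = 2600 ng/mL·hr

Trapezoidal AUC_0→6.5:
  [0→1]: (0.0+629.5)/2 × 1 = 314.75
  [1→4]: (629.5+410.2)/2 × 3 = 1559.55
  [4→4.5]: (410.2+352.0)/2 × 0.5 = 190.55
  [4.5→6.5]: (352.0+183.8)/2 × 2 = 535.8
  Sum = 2600.65 ng/mL·hr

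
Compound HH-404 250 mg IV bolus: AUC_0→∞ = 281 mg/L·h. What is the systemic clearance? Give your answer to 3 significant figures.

CL = 0.890 L/h

CL = Dose_iv / AUC_0→∞
   = 250 / 281 = 0.88968 L/h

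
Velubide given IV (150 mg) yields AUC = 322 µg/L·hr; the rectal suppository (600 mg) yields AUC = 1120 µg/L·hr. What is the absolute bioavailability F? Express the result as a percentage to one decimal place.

F = (AUC_ev / D_ev) / (AUC_iv / D_iv)
  = (1120/600) / (322/150)
  = 1.86667 / 2.14667 = 0.8696
  = 86.96%

F = 87.0%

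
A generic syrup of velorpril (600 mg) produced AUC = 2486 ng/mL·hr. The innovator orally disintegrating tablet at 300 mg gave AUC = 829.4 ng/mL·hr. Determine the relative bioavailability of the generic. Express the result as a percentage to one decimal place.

F_rel = (AUC_test/D_test) / (AUC_ref/D_ref)
      = (2486/600) / (829.4/300)
      = 4.14333 / 2.76467 = 1.4987 = 149.87%

F_rel = 149.9%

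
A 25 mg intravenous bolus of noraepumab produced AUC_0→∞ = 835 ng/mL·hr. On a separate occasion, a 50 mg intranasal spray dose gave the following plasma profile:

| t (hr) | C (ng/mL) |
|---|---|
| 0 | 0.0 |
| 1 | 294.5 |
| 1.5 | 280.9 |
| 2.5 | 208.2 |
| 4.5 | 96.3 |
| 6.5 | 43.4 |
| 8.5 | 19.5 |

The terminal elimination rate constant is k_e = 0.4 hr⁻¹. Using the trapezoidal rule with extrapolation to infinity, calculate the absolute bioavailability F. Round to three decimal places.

Trapezoidal AUC_0→8.5 (intranasal spray):
  [0→1]: (0.0+294.5)/2 × 1 = 147.25
  [1→1.5]: (294.5+280.9)/2 × 0.5 = 143.85
  [1.5→2.5]: (280.9+208.2)/2 × 1 = 244.55
  [2.5→4.5]: (208.2+96.3)/2 × 2 = 304.5
  [4.5→6.5]: (96.3+43.4)/2 × 2 = 139.7
  [6.5→8.5]: (43.4+19.5)/2 × 2 = 62.9
  Sum = 1042.75 ng/mL·hr
Tail: C_last/k_e = 19.5/0.4 = 48.750
AUC_0→∞ (intranasal spray) = 1042.75 + 48.750 = 1091.5 ng/mL·hr
F = (AUC_ev/D_ev)/(AUC_iv/D_iv) = (1091.5/50)/(835/25) = 21.83/33.4 = 0.6536

F = 0.654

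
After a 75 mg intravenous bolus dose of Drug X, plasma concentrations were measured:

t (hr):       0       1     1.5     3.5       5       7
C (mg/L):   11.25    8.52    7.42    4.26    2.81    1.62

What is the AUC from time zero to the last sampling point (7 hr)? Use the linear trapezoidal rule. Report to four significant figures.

Trapezoidal AUC_0→7:
  [0→1]: (11.25+8.52)/2 × 1 = 9.885
  [1→1.5]: (8.52+7.42)/2 × 0.5 = 3.985
  [1.5→3.5]: (7.42+4.26)/2 × 2 = 11.68
  [3.5→5]: (4.26+2.81)/2 × 1.5 = 5.3025
  [5→7]: (2.81+1.62)/2 × 2 = 4.43
  Sum = 35.2825 mg/L·hr

AUC = 35.28 mg/L·hr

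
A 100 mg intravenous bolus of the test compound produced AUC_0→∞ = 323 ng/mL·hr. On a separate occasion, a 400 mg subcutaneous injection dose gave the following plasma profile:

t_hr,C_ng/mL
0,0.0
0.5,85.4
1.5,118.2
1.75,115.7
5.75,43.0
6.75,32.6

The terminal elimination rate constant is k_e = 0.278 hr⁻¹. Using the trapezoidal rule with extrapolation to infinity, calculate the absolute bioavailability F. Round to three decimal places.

Trapezoidal AUC_0→6.75 (subcutaneous injection):
  [0→0.5]: (0.0+85.4)/2 × 0.5 = 21.35
  [0.5→1.5]: (85.4+118.2)/2 × 1 = 101.8
  [1.5→1.75]: (118.2+115.7)/2 × 0.25 = 29.2375
  [1.75→5.75]: (115.7+43.0)/2 × 4 = 317.4
  [5.75→6.75]: (43.0+32.6)/2 × 1 = 37.8
  Sum = 507.5875 ng/mL·hr
Tail: C_last/k_e = 32.6/0.278 = 117.266
AUC_0→∞ (subcutaneous injection) = 507.5875 + 117.266 = 624.8535 ng/mL·hr
F = (AUC_ev/D_ev)/(AUC_iv/D_iv) = (624.8535/400)/(323/100) = 1.56213/3.23 = 0.4836

F = 0.484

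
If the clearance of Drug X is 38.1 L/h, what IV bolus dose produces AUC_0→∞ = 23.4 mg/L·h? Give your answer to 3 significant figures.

Dose_iv = CL × AUC_0→∞
     = 38.1 × 23.4 = 891.54 mg

Dose = 892 mg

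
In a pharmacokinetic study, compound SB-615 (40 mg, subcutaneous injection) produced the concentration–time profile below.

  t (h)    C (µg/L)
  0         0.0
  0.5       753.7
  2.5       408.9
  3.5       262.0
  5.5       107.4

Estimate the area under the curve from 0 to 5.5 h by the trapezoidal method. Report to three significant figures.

AUC = 2060 µg/L·h

Trapezoidal AUC_0→5.5:
  [0→0.5]: (0.0+753.7)/2 × 0.5 = 188.425
  [0.5→2.5]: (753.7+408.9)/2 × 2 = 1162.6
  [2.5→3.5]: (408.9+262.0)/2 × 1 = 335.45
  [3.5→5.5]: (262.0+107.4)/2 × 2 = 369.4
  Sum = 2055.875 µg/L·h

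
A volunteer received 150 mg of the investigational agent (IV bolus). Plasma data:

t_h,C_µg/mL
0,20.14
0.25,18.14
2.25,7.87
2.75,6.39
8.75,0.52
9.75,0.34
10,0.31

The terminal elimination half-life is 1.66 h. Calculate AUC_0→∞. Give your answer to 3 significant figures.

Trapezoidal AUC_0→10:
  [0→0.25]: (20.14+18.14)/2 × 0.25 = 4.785
  [0.25→2.25]: (18.14+7.87)/2 × 2 = 26.01
  [2.25→2.75]: (7.87+6.39)/2 × 0.5 = 3.565
  [2.75→8.75]: (6.39+0.52)/2 × 6 = 20.73
  [8.75→9.75]: (0.52+0.34)/2 × 1 = 0.43
  [9.75→10]: (0.34+0.31)/2 × 0.25 = 0.08125
  Sum = 55.60125 µg/mL·h
k_e = ln2 / t½ = 0.693147 / 1.66 = 0.4176 h^-1
Extrapolated tail: C_last / k_e = 0.31 / 0.4176 = 0.742
AUC_0→∞ = 55.60125 + 0.742 = 56.34325 µg/mL·h

AUC = 56.3 µg/mL·h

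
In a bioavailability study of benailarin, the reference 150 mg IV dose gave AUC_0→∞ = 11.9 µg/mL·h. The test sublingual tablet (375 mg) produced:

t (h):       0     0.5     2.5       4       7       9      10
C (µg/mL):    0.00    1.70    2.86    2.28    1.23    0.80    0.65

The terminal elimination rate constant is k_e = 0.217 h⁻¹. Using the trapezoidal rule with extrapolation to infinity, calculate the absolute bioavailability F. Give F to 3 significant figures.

Trapezoidal AUC_0→10 (sublingual tablet):
  [0→0.5]: (0.00+1.70)/2 × 0.5 = 0.425
  [0.5→2.5]: (1.70+2.86)/2 × 2 = 4.56
  [2.5→4]: (2.86+2.28)/2 × 1.5 = 3.855
  [4→7]: (2.28+1.23)/2 × 3 = 5.265
  [7→9]: (1.23+0.80)/2 × 2 = 2.03
  [9→10]: (0.80+0.65)/2 × 1 = 0.725
  Sum = 16.86 µg/mL·h
Tail: C_last/k_e = 0.65/0.217 = 2.995
AUC_0→∞ (sublingual tablet) = 16.86 + 2.995 = 19.855 µg/mL·h
F = (AUC_ev/D_ev)/(AUC_iv/D_iv) = (19.855/375)/(11.9/150) = 0.0529467/0.0793333 = 0.6674

F = 0.667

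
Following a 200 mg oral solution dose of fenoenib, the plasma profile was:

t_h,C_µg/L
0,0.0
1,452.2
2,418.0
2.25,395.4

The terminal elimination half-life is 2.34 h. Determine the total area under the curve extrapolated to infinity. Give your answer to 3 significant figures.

AUC = 2100 µg/L·h

Trapezoidal AUC_0→2.25:
  [0→1]: (0.0+452.2)/2 × 1 = 226.1
  [1→2]: (452.2+418.0)/2 × 1 = 435.1
  [2→2.25]: (418.0+395.4)/2 × 0.25 = 101.675
  Sum = 762.875 µg/L·h
k_e = ln2 / t½ = 0.693147 / 2.34 = 0.2962 h^-1
Extrapolated tail: C_last / k_e = 395.4 / 0.2962 = 1334.909
AUC_0→∞ = 762.875 + 1334.909 = 2097.784 µg/L·h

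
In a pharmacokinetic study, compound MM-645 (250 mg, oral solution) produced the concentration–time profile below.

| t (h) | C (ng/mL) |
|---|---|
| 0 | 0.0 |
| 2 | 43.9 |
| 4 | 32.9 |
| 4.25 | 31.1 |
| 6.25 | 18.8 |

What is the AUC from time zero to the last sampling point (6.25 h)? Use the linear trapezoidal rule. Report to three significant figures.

AUC = 179 ng/mL·h

Trapezoidal AUC_0→6.25:
  [0→2]: (0.0+43.9)/2 × 2 = 43.9
  [2→4]: (43.9+32.9)/2 × 2 = 76.8
  [4→4.25]: (32.9+31.1)/2 × 0.25 = 8.0
  [4.25→6.25]: (31.1+18.8)/2 × 2 = 49.9
  Sum = 178.6 ng/mL·h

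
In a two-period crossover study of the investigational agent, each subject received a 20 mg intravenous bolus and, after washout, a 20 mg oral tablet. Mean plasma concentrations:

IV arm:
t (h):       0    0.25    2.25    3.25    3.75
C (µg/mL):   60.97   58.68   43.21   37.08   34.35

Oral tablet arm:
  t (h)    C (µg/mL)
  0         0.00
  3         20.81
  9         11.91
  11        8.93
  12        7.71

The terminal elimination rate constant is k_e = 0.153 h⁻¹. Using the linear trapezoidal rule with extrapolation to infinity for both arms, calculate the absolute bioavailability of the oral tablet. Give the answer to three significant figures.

F = 0.523

Trapezoidal AUC_0→3.75 (IV):
  [0→0.25]: (60.97+58.68)/2 × 0.25 = 14.95625
  [0.25→2.25]: (58.68+43.21)/2 × 2 = 101.89
  [2.25→3.25]: (43.21+37.08)/2 × 1 = 40.145
  [3.25→3.75]: (37.08+34.35)/2 × 0.5 = 17.8575
  Sum = 174.84875 µg/mL·h
IV tail: 34.35/0.153 = 224.510; AUC_iv,0→∞ = 174.84875 + 224.510 = 399.35875 µg/mL·h
Trapezoidal AUC_0→12 (oral tablet):
  [0→3]: (0.00+20.81)/2 × 3 = 31.215
  [3→9]: (20.81+11.91)/2 × 6 = 98.16
  [9→11]: (11.91+8.93)/2 × 2 = 20.84
  [11→12]: (8.93+7.71)/2 × 1 = 8.32
  Sum = 158.535 µg/mL·h
oral tablet tail: 7.71/0.153 = 50.392; AUC_ev,0→∞ = 158.535 + 50.392 = 208.927 µg/mL·h
F = (AUC_ev/D_ev)/(AUC_iv/D_iv) = (208.927/20)/(399.35875/20) = 10.44635/19.9679 = 0.5232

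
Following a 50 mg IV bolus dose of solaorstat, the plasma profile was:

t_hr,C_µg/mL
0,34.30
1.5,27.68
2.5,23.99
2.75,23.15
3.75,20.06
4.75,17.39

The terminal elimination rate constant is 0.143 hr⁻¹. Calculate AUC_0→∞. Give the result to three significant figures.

AUC = 240 µg/mL·hr

Trapezoidal AUC_0→4.75:
  [0→1.5]: (34.30+27.68)/2 × 1.5 = 46.485
  [1.5→2.5]: (27.68+23.99)/2 × 1 = 25.835
  [2.5→2.75]: (23.99+23.15)/2 × 0.25 = 5.8925
  [2.75→3.75]: (23.15+20.06)/2 × 1 = 21.605
  [3.75→4.75]: (20.06+17.39)/2 × 1 = 18.725
  Sum = 118.5425 µg/mL·hr
Extrapolated tail: C_last / k_e = 17.39 / 0.143 = 121.608
AUC_0→∞ = 118.5425 + 121.608 = 240.1505 µg/mL·hr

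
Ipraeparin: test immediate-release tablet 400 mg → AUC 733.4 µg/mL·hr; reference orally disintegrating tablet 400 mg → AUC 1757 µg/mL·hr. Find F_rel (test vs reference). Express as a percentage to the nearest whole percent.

F_rel = 42%

F_rel = (AUC_test/D_test) / (AUC_ref/D_ref)
      = (733.4/400) / (1757/400)
      = 1.8335 / 4.3925 = 0.4174 = 41.74%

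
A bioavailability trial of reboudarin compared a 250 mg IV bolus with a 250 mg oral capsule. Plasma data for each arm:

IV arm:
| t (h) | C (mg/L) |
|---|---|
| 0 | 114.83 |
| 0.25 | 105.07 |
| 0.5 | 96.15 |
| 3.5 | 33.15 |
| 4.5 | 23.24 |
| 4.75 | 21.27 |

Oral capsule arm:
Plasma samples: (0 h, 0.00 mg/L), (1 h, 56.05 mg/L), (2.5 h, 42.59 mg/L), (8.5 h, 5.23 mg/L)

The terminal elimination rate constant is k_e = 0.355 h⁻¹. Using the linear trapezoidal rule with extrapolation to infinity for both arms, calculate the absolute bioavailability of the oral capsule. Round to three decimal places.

Trapezoidal AUC_0→4.75 (IV):
  [0→0.25]: (114.83+105.07)/2 × 0.25 = 27.4875
  [0.25→0.5]: (105.07+96.15)/2 × 0.25 = 25.1525
  [0.5→3.5]: (96.15+33.15)/2 × 3 = 193.95
  [3.5→4.5]: (33.15+23.24)/2 × 1 = 28.195
  [4.5→4.75]: (23.24+21.27)/2 × 0.25 = 5.56375
  Sum = 280.34875 mg/L·h
IV tail: 21.27/0.355 = 59.915; AUC_iv,0→∞ = 280.34875 + 59.915 = 340.26375 mg/L·h
Trapezoidal AUC_0→8.5 (oral capsule):
  [0→1]: (0.00+56.05)/2 × 1 = 28.025
  [1→2.5]: (56.05+42.59)/2 × 1.5 = 73.98
  [2.5→8.5]: (42.59+5.23)/2 × 6 = 143.46
  Sum = 245.465 mg/L·h
oral capsule tail: 5.23/0.355 = 14.732; AUC_ev,0→∞ = 245.465 + 14.732 = 260.197 mg/L·h
F = (AUC_ev/D_ev)/(AUC_iv/D_iv) = (260.197/250)/(340.26375/250) = 1.040788/1.361055 = 0.7647

F = 0.765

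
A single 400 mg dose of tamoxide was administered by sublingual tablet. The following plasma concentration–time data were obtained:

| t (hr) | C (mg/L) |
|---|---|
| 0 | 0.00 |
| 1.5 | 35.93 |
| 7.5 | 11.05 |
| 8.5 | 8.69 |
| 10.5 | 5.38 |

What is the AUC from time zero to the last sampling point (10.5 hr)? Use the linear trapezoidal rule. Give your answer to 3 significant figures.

Trapezoidal AUC_0→10.5:
  [0→1.5]: (0.00+35.93)/2 × 1.5 = 26.9475
  [1.5→7.5]: (35.93+11.05)/2 × 6 = 140.94
  [7.5→8.5]: (11.05+8.69)/2 × 1 = 9.87
  [8.5→10.5]: (8.69+5.38)/2 × 2 = 14.07
  Sum = 191.8275 mg/L·hr

AUC = 192 mg/L·hr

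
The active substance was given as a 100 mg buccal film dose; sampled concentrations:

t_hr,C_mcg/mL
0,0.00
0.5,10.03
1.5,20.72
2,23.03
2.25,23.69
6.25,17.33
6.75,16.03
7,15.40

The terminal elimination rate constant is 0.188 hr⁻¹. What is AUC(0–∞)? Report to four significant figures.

Trapezoidal AUC_0→7:
  [0→0.5]: (0.00+10.03)/2 × 0.5 = 2.5075
  [0.5→1.5]: (10.03+20.72)/2 × 1 = 15.375
  [1.5→2]: (20.72+23.03)/2 × 0.5 = 10.9375
  [2→2.25]: (23.03+23.69)/2 × 0.25 = 5.84
  [2.25→6.25]: (23.69+17.33)/2 × 4 = 82.04
  [6.25→6.75]: (17.33+16.03)/2 × 0.5 = 8.34
  [6.75→7]: (16.03+15.40)/2 × 0.25 = 3.92875
  Sum = 128.96875 mcg/mL·hr
Extrapolated tail: C_last / k_e = 15.40 / 0.188 = 81.915
AUC_0→∞ = 128.96875 + 81.915 = 210.88375 mcg/mL·hr

AUC = 210.9 mcg/mL·hr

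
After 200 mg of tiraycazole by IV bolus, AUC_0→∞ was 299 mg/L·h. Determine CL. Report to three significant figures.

CL = 0.669 L/h

CL = Dose_iv / AUC_0→∞
   = 200 / 299 = 0.668896 L/h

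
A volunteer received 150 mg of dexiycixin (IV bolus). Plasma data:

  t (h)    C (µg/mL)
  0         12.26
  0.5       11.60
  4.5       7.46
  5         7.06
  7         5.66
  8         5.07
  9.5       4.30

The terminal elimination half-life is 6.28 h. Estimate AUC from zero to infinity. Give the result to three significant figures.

Trapezoidal AUC_0→9.5:
  [0→0.5]: (12.26+11.60)/2 × 0.5 = 5.965
  [0.5→4.5]: (11.60+7.46)/2 × 4 = 38.12
  [4.5→5]: (7.46+7.06)/2 × 0.5 = 3.63
  [5→7]: (7.06+5.66)/2 × 2 = 12.72
  [7→8]: (5.66+5.07)/2 × 1 = 5.365
  [8→9.5]: (5.07+4.30)/2 × 1.5 = 7.0275
  Sum = 72.8275 µg/mL·h
k_e = ln2 / t½ = 0.693147 / 6.28 = 0.1104 h^-1
Extrapolated tail: C_last / k_e = 4.30 / 0.1104 = 38.949
AUC_0→∞ = 72.8275 + 38.949 = 111.7765 µg/mL·h

AUC = 112 µg/mL·h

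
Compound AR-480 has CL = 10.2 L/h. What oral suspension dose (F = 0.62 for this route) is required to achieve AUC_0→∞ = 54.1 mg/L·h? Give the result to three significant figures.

Dose = 890 mg

Dose = CL × AUC_0→∞ / F
     = 10.2 × 54.1 / 0.62 = 890.032 mg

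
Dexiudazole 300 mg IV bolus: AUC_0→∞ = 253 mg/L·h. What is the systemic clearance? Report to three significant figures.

CL = Dose_iv / AUC_0→∞
   = 300 / 253 = 1.18577 L/h

CL = 1.19 L/h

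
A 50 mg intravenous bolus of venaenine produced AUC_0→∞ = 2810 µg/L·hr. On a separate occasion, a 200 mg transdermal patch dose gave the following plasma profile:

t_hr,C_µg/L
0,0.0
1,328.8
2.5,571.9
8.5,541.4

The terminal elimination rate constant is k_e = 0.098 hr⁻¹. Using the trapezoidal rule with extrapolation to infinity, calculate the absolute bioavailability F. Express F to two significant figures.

Trapezoidal AUC_0→8.5 (transdermal patch):
  [0→1]: (0.0+328.8)/2 × 1 = 164.4
  [1→2.5]: (328.8+571.9)/2 × 1.5 = 675.525
  [2.5→8.5]: (571.9+541.4)/2 × 6 = 3339.9
  Sum = 4179.825 µg/L·hr
Tail: C_last/k_e = 541.4/0.098 = 5524.490
AUC_0→∞ (transdermal patch) = 4179.825 + 5524.490 = 9704.315 µg/L·hr
F = (AUC_ev/D_ev)/(AUC_iv/D_iv) = (9704.315/200)/(2810/50) = 48.521575/56.2 = 0.8634

F = 0.86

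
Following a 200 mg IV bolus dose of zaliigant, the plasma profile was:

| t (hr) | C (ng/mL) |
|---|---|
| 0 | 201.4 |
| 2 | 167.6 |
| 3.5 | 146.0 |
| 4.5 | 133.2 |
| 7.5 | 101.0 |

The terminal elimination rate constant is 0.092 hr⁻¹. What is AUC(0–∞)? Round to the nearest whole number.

Trapezoidal AUC_0→7.5:
  [0→2]: (201.4+167.6)/2 × 2 = 369.0
  [2→3.5]: (167.6+146.0)/2 × 1.5 = 235.2
  [3.5→4.5]: (146.0+133.2)/2 × 1 = 139.6
  [4.5→7.5]: (133.2+101.0)/2 × 3 = 351.3
  Sum = 1095.1 ng/mL·hr
Extrapolated tail: C_last / k_e = 101.0 / 0.092 = 1097.826
AUC_0→∞ = 1095.1 + 1097.826 = 2192.926 ng/mL·hr

AUC = 2193 ng/mL·hr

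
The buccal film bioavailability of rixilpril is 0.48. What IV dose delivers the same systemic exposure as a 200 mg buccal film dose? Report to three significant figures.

Systemic exposure from an extravascular dose = F × D_ev, so the equivalent IV dose is F × D_ev.
D_iv = F × D_ev = 0.48 × 200 = 96 mg

D_iv = 96.0 mg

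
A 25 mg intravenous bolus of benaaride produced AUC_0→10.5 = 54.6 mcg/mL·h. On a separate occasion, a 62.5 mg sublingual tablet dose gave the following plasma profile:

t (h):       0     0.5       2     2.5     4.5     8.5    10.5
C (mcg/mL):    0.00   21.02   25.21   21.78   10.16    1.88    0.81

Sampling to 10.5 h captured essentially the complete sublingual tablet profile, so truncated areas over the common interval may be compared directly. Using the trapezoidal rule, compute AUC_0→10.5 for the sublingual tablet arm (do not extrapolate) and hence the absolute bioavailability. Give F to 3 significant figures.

Trapezoidal AUC_0→10.5 (sublingual tablet):
  [0→0.5]: (0.00+21.02)/2 × 0.5 = 5.255
  [0.5→2]: (21.02+25.21)/2 × 1.5 = 34.6725
  [2→2.5]: (25.21+21.78)/2 × 0.5 = 11.7475
  [2.5→4.5]: (21.78+10.16)/2 × 2 = 31.94
  [4.5→8.5]: (10.16+1.88)/2 × 4 = 24.08
  [8.5→10.5]: (1.88+0.81)/2 × 2 = 2.69
  Sum = 110.385 mcg/mL·h
F = (AUC_ev/D_ev)/(AUC_iv/D_iv) = (110.385/62.5)/(54.6/25) = 1.76616/2.184 = 0.8087

F = 0.809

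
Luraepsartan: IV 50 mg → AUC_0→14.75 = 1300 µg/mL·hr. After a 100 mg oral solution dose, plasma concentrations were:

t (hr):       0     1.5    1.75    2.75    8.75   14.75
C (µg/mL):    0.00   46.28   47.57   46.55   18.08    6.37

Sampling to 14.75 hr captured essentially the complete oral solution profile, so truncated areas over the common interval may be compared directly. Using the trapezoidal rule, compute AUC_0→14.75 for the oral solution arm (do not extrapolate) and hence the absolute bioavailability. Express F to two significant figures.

F = 0.14

Trapezoidal AUC_0→14.75 (oral solution):
  [0→1.5]: (0.00+46.28)/2 × 1.5 = 34.71
  [1.5→1.75]: (46.28+47.57)/2 × 0.25 = 11.73125
  [1.75→2.75]: (47.57+46.55)/2 × 1 = 47.06
  [2.75→8.75]: (46.55+18.08)/2 × 6 = 193.89
  [8.75→14.75]: (18.08+6.37)/2 × 6 = 73.35
  Sum = 360.74125 µg/mL·hr
F = (AUC_ev/D_ev)/(AUC_iv/D_iv) = (360.74125/100)/(1300/50) = 3.6074125/26 = 0.1387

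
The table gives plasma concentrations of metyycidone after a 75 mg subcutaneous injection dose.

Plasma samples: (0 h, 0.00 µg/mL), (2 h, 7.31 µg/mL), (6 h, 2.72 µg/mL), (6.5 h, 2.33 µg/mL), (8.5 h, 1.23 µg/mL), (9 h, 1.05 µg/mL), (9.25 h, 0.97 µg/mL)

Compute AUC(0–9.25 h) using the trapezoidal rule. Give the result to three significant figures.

AUC = 33.0 µg/mL·h

Trapezoidal AUC_0→9.25:
  [0→2]: (0.00+7.31)/2 × 2 = 7.31
  [2→6]: (7.31+2.72)/2 × 4 = 20.06
  [6→6.5]: (2.72+2.33)/2 × 0.5 = 1.2625
  [6.5→8.5]: (2.33+1.23)/2 × 2 = 3.56
  [8.5→9]: (1.23+1.05)/2 × 0.5 = 0.57
  [9→9.25]: (1.05+0.97)/2 × 0.25 = 0.2525
  Sum = 33.015 µg/mL·h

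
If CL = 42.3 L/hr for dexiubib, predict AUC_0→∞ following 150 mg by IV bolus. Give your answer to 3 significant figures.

AUC = 3.55 mg/L·hr

AUC_0→∞ = Dose_iv / CL
        = 150 / 42.3 = 3.5461 mg/L·hr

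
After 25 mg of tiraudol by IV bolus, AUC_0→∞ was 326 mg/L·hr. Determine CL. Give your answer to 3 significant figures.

CL = 0.0767 L/hr

CL = Dose_iv / AUC_0→∞
   = 25 / 326 = 0.0766871 L/hr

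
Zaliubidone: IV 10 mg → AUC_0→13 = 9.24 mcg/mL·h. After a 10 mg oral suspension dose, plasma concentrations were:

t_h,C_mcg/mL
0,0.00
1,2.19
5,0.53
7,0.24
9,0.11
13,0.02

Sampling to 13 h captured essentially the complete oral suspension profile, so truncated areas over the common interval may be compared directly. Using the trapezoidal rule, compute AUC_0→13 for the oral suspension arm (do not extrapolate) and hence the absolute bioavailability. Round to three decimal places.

F = 0.857

Trapezoidal AUC_0→13 (oral suspension):
  [0→1]: (0.00+2.19)/2 × 1 = 1.095
  [1→5]: (2.19+0.53)/2 × 4 = 5.44
  [5→7]: (0.53+0.24)/2 × 2 = 0.77
  [7→9]: (0.24+0.11)/2 × 2 = 0.35
  [9→13]: (0.11+0.02)/2 × 4 = 0.26
  Sum = 7.915 mcg/mL·h
F = (AUC_ev/D_ev)/(AUC_iv/D_iv) = (7.915/10)/(9.24/10) = 0.7915/0.924 = 0.8566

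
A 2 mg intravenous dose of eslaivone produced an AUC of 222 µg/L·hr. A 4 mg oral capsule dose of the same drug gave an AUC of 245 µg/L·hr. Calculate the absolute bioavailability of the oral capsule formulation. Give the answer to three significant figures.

F = 0.552

F = (AUC_ev / D_ev) / (AUC_iv / D_iv)
  = (245/4) / (222/2)
  = 61.25 / 111 = 0.5518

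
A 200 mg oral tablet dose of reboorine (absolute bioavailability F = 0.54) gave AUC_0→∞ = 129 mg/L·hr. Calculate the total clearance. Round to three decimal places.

CL = 0.837 L/hr

CL = F × Dose / AUC_0→∞
   = 0.54 × 200 / 129 = 0.837209 L/hr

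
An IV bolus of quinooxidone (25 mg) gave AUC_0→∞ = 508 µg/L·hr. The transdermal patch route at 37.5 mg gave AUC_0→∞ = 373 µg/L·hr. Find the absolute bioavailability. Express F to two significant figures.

F = (AUC_ev / D_ev) / (AUC_iv / D_iv)
  = (373/37.5) / (508/25)
  = 9.94667 / 20.32 = 0.4895

F = 0.49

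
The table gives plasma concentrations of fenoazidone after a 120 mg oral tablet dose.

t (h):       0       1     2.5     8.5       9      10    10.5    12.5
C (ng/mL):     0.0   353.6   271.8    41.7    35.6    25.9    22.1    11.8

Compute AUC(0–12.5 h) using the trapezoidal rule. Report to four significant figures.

AUC = 1682 ng/mL·h

Trapezoidal AUC_0→12.5:
  [0→1]: (0.0+353.6)/2 × 1 = 176.8
  [1→2.5]: (353.6+271.8)/2 × 1.5 = 469.05
  [2.5→8.5]: (271.8+41.7)/2 × 6 = 940.5
  [8.5→9]: (41.7+35.6)/2 × 0.5 = 19.325
  [9→10]: (35.6+25.9)/2 × 1 = 30.75
  [10→10.5]: (25.9+22.1)/2 × 0.5 = 12.0
  [10.5→12.5]: (22.1+11.8)/2 × 2 = 33.9
  Sum = 1682.325 ng/mL·h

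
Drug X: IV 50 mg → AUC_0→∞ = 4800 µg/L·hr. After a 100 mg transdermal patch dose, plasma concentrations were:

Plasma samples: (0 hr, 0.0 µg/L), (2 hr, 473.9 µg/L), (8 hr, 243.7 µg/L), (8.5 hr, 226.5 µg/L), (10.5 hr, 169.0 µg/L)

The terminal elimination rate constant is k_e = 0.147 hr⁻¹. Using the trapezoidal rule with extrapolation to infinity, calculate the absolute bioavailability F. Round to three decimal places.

F = 0.447

Trapezoidal AUC_0→10.5 (transdermal patch):
  [0→2]: (0.0+473.9)/2 × 2 = 473.9
  [2→8]: (473.9+243.7)/2 × 6 = 2152.8
  [8→8.5]: (243.7+226.5)/2 × 0.5 = 117.55
  [8.5→10.5]: (226.5+169.0)/2 × 2 = 395.5
  Sum = 3139.75 µg/L·hr
Tail: C_last/k_e = 169.0/0.147 = 1149.660
AUC_0→∞ (transdermal patch) = 3139.75 + 1149.660 = 4289.41 µg/L·hr
F = (AUC_ev/D_ev)/(AUC_iv/D_iv) = (4289.41/100)/(4800/50) = 42.8941/96 = 0.4468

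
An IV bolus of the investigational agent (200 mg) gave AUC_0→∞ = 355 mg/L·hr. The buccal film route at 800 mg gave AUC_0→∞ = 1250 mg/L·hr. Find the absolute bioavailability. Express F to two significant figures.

F = (AUC_ev / D_ev) / (AUC_iv / D_iv)
  = (1250/800) / (355/200)
  = 1.5625 / 1.775 = 0.8803

F = 0.88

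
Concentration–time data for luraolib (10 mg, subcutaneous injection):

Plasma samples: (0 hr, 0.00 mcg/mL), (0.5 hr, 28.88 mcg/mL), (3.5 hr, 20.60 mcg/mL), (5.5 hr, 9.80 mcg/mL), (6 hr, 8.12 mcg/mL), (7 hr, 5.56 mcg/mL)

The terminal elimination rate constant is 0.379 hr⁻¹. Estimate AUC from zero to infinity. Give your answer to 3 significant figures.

Trapezoidal AUC_0→7:
  [0→0.5]: (0.00+28.88)/2 × 0.5 = 7.22
  [0.5→3.5]: (28.88+20.60)/2 × 3 = 74.22
  [3.5→5.5]: (20.60+9.80)/2 × 2 = 30.4
  [5.5→6]: (9.80+8.12)/2 × 0.5 = 4.48
  [6→7]: (8.12+5.56)/2 × 1 = 6.84
  Sum = 123.16 mcg/mL·hr
Extrapolated tail: C_last / k_e = 5.56 / 0.379 = 14.670
AUC_0→∞ = 123.16 + 14.670 = 137.83 mcg/mL·hr

AUC = 138 mcg/mL·hr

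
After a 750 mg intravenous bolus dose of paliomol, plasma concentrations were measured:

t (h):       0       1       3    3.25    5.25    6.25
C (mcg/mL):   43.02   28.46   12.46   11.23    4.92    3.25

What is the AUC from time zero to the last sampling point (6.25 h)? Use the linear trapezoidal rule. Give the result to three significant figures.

Trapezoidal AUC_0→6.25:
  [0→1]: (43.02+28.46)/2 × 1 = 35.74
  [1→3]: (28.46+12.46)/2 × 2 = 40.92
  [3→3.25]: (12.46+11.23)/2 × 0.25 = 2.96125
  [3.25→5.25]: (11.23+4.92)/2 × 2 = 16.15
  [5.25→6.25]: (4.92+3.25)/2 × 1 = 4.085
  Sum = 99.85625 mcg/mL·h

AUC = 99.9 mcg/mL·h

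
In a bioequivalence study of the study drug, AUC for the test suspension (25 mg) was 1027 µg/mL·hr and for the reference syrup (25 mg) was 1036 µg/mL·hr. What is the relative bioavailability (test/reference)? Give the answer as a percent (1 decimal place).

F_rel = (AUC_test/D_test) / (AUC_ref/D_ref)
      = (1027/25) / (1036/25)
      = 41.08 / 41.44 = 0.9913 = 99.13%

F_rel = 99.1%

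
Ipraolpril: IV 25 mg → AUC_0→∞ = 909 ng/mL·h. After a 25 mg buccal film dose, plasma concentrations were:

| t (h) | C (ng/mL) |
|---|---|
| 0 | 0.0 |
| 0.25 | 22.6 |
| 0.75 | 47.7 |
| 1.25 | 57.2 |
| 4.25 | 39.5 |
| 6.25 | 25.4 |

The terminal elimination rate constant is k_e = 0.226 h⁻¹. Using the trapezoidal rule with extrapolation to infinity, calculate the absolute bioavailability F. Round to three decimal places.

Trapezoidal AUC_0→6.25 (buccal film):
  [0→0.25]: (0.0+22.6)/2 × 0.25 = 2.825
  [0.25→0.75]: (22.6+47.7)/2 × 0.5 = 17.575
  [0.75→1.25]: (47.7+57.2)/2 × 0.5 = 26.225
  [1.25→4.25]: (57.2+39.5)/2 × 3 = 145.05
  [4.25→6.25]: (39.5+25.4)/2 × 2 = 64.9
  Sum = 256.575 ng/mL·h
Tail: C_last/k_e = 25.4/0.226 = 112.389
AUC_0→∞ (buccal film) = 256.575 + 112.389 = 368.964 ng/mL·h
F = (AUC_ev/D_ev)/(AUC_iv/D_iv) = (368.964/25)/(909/25) = 14.75856/36.36 = 0.4059

F = 0.406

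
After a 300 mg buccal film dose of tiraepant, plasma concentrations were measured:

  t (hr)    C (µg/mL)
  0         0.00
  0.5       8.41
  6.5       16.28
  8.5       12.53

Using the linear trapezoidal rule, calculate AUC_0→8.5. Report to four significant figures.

Trapezoidal AUC_0→8.5:
  [0→0.5]: (0.00+8.41)/2 × 0.5 = 2.1025
  [0.5→6.5]: (8.41+16.28)/2 × 6 = 74.07
  [6.5→8.5]: (16.28+12.53)/2 × 2 = 28.81
  Sum = 104.9825 µg/mL·hr

AUC = 105.0 µg/mL·hr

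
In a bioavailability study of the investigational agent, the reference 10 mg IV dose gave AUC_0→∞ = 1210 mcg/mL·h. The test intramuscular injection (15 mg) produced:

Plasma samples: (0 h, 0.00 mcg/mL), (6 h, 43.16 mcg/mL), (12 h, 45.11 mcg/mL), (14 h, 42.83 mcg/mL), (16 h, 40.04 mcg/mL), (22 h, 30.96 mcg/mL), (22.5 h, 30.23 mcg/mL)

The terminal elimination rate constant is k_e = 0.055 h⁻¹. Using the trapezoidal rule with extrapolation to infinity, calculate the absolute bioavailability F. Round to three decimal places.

Trapezoidal AUC_0→22.5 (intramuscular injection):
  [0→6]: (0.00+43.16)/2 × 6 = 129.48
  [6→12]: (43.16+45.11)/2 × 6 = 264.81
  [12→14]: (45.11+42.83)/2 × 2 = 87.94
  [14→16]: (42.83+40.04)/2 × 2 = 82.87
  [16→22]: (40.04+30.96)/2 × 6 = 213.0
  [22→22.5]: (30.96+30.23)/2 × 0.5 = 15.2975
  Sum = 793.3975 mcg/mL·h
Tail: C_last/k_e = 30.23/0.055 = 549.636
AUC_0→∞ (intramuscular injection) = 793.3975 + 549.636 = 1343.0335 mcg/mL·h
F = (AUC_ev/D_ev)/(AUC_iv/D_iv) = (1343.0335/15)/(1210/10) = 89.5356/121 = 0.7400

F = 0.740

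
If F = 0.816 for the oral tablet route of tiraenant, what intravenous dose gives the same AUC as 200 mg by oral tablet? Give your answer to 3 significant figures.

D_iv = 163 mg

Systemic exposure from an extravascular dose = F × D_ev, so the equivalent IV dose is F × D_ev.
D_iv = F × D_ev = 0.816 × 200 = 163.2 mg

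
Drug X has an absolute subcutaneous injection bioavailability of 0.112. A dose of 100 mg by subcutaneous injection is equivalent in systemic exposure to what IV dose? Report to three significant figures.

Systemic exposure from an extravascular dose = F × D_ev, so the equivalent IV dose is F × D_ev.
D_iv = F × D_ev = 0.112 × 100 = 11.2 mg

D_iv = 11.2 mg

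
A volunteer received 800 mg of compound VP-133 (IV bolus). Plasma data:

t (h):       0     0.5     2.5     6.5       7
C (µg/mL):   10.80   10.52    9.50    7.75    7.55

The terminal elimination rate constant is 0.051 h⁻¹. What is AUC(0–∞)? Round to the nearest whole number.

AUC = 212 µg/mL·h

Trapezoidal AUC_0→7:
  [0→0.5]: (10.80+10.52)/2 × 0.5 = 5.33
  [0.5→2.5]: (10.52+9.50)/2 × 2 = 20.02
  [2.5→6.5]: (9.50+7.75)/2 × 4 = 34.5
  [6.5→7]: (7.75+7.55)/2 × 0.5 = 3.825
  Sum = 63.675 µg/mL·h
Extrapolated tail: C_last / k_e = 7.55 / 0.051 = 148.039
AUC_0→∞ = 63.675 + 148.039 = 211.714 µg/mL·h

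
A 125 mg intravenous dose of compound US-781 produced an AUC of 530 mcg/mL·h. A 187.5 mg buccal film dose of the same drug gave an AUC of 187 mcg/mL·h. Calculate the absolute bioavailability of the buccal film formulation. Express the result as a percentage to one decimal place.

F = (AUC_ev / D_ev) / (AUC_iv / D_iv)
  = (187/187.5) / (530/125)
  = 0.997333 / 4.24 = 0.2352
  = 23.52%

F = 23.5%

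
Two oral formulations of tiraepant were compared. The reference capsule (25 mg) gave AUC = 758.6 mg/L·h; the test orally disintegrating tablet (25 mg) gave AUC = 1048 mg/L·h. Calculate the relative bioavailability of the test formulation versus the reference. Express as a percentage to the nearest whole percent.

F_rel = (AUC_test/D_test) / (AUC_ref/D_ref)
      = (1048/25) / (758.6/25)
      = 41.92 / 30.344 = 1.3815 = 138.15%

F_rel = 138%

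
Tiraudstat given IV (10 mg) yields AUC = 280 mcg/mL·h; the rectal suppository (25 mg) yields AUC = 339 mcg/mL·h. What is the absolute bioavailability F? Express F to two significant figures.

F = (AUC_ev / D_ev) / (AUC_iv / D_iv)
  = (339/25) / (280/10)
  = 13.56 / 28 = 0.4843

F = 0.48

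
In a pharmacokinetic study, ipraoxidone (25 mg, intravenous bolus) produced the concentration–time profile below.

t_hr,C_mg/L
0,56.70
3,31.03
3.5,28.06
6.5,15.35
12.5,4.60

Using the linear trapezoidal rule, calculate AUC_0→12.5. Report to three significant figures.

Trapezoidal AUC_0→12.5:
  [0→3]: (56.70+31.03)/2 × 3 = 131.595
  [3→3.5]: (31.03+28.06)/2 × 0.5 = 14.7725
  [3.5→6.5]: (28.06+15.35)/2 × 3 = 65.115
  [6.5→12.5]: (15.35+4.60)/2 × 6 = 59.85
  Sum = 271.3325 mg/L·hr

AUC = 271 mg/L·hr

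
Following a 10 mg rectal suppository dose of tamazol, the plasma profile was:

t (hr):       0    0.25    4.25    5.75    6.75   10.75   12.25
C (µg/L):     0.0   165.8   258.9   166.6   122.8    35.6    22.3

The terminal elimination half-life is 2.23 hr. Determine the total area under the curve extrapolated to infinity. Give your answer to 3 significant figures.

AUC = 1770 µg/L·hr

Trapezoidal AUC_0→12.25:
  [0→0.25]: (0.0+165.8)/2 × 0.25 = 20.725
  [0.25→4.25]: (165.8+258.9)/2 × 4 = 849.4
  [4.25→5.75]: (258.9+166.6)/2 × 1.5 = 319.125
  [5.75→6.75]: (166.6+122.8)/2 × 1 = 144.7
  [6.75→10.75]: (122.8+35.6)/2 × 4 = 316.8
  [10.75→12.25]: (35.6+22.3)/2 × 1.5 = 43.425
  Sum = 1694.175 µg/L·hr
k_e = ln2 / t½ = 0.693147 / 2.23 = 0.3108 hr^-1
Extrapolated tail: C_last / k_e = 22.3 / 0.3108 = 71.750
AUC_0→∞ = 1694.175 + 71.750 = 1765.925 µg/L·hr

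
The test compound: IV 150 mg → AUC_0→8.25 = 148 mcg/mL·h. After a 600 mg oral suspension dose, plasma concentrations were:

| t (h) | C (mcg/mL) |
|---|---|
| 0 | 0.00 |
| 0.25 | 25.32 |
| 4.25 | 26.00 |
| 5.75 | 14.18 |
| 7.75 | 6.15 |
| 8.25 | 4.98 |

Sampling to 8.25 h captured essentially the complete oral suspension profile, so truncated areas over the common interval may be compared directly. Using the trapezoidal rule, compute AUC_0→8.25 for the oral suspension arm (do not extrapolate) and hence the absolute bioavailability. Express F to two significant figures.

Trapezoidal AUC_0→8.25 (oral suspension):
  [0→0.25]: (0.00+25.32)/2 × 0.25 = 3.165
  [0.25→4.25]: (25.32+26.00)/2 × 4 = 102.64
  [4.25→5.75]: (26.00+14.18)/2 × 1.5 = 30.135
  [5.75→7.75]: (14.18+6.15)/2 × 2 = 20.33
  [7.75→8.25]: (6.15+4.98)/2 × 0.5 = 2.7825
  Sum = 159.0525 mcg/mL·h
F = (AUC_ev/D_ev)/(AUC_iv/D_iv) = (159.0525/600)/(148/150) = 0.2650875/0.986667 = 0.2687

F = 0.27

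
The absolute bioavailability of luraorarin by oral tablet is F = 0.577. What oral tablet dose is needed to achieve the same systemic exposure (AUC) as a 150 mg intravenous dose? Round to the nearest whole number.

D_oral = 260 mg

For equal systemic exposure: F × D_ev = D_iv
D_ev = D_iv / F = 150 / 0.577 = 259.965 mg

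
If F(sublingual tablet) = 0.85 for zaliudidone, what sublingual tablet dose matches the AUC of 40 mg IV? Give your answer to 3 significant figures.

For equal systemic exposure: F × D_ev = D_iv
D_ev = D_iv / F = 40 / 0.85 = 47.0588 mg

D_sublingual = 47.1 mg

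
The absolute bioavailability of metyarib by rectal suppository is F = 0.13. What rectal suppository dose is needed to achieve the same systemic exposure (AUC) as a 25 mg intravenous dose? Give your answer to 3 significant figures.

D_rectal = 192 mg

For equal systemic exposure: F × D_ev = D_iv
D_ev = D_iv / F = 25 / 0.13 = 192.308 mg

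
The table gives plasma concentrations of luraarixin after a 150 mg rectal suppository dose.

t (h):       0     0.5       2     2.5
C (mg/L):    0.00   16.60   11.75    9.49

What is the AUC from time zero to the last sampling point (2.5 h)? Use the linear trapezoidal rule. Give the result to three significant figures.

AUC = 30.7 mg/L·h

Trapezoidal AUC_0→2.5:
  [0→0.5]: (0.00+16.60)/2 × 0.5 = 4.15
  [0.5→2]: (16.60+11.75)/2 × 1.5 = 21.2625
  [2→2.5]: (11.75+9.49)/2 × 0.5 = 5.31
  Sum = 30.7225 mg/L·h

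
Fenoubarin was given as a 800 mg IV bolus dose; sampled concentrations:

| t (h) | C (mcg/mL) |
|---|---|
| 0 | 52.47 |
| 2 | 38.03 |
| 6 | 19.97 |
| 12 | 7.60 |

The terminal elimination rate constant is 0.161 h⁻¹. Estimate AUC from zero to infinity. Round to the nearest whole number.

AUC = 336 mcg/mL·h

Trapezoidal AUC_0→12:
  [0→2]: (52.47+38.03)/2 × 2 = 90.5
  [2→6]: (38.03+19.97)/2 × 4 = 116.0
  [6→12]: (19.97+7.60)/2 × 6 = 82.71
  Sum = 289.21 mcg/mL·h
Extrapolated tail: C_last / k_e = 7.60 / 0.161 = 47.205
AUC_0→∞ = 289.21 + 47.205 = 336.415 mcg/mL·h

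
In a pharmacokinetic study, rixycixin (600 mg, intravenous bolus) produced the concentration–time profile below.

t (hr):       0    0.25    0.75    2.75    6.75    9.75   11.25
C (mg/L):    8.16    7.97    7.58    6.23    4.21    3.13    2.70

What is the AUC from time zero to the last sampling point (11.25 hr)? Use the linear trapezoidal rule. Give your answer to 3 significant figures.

Trapezoidal AUC_0→11.25:
  [0→0.25]: (8.16+7.97)/2 × 0.25 = 2.01625
  [0.25→0.75]: (7.97+7.58)/2 × 0.5 = 3.8875
  [0.75→2.75]: (7.58+6.23)/2 × 2 = 13.81
  [2.75→6.75]: (6.23+4.21)/2 × 4 = 20.88
  [6.75→9.75]: (4.21+3.13)/2 × 3 = 11.01
  [9.75→11.25]: (3.13+2.70)/2 × 1.5 = 4.3725
  Sum = 55.97625 mg/L·hr

AUC = 56.0 mg/L·hr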